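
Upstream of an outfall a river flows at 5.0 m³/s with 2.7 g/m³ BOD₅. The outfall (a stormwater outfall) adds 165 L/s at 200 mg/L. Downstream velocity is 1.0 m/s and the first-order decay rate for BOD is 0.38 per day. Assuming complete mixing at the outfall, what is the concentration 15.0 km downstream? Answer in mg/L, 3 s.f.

8.43 mg/L

165 L/s = 0.165 m³/s.
After complete mixing, C₀ = (0.165·200 + 5·2.7) / 5.165 = 9.003 mg/L.
Travel time t = 1.5e+04 m / 1.0 m/s = 1.5e+04 s = 0.1736 d.
C = 9.003·exp(−0.38·0.1736) = 9.003·0.9362 = 8.428 mg/L.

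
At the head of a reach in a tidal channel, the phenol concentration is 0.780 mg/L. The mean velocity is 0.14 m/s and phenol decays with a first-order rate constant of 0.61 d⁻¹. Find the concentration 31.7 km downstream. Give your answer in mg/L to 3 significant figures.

0.158 mg/L

Travel time t = 31.7 km / 0.14 m/s = 3.17e+04/0.14 = 2.264e+05 s = 2.621 d.
First-order decay: C = 0.780·exp(−0.61·2.621) = 0.780·0.2022 = 0.1577 mg/L.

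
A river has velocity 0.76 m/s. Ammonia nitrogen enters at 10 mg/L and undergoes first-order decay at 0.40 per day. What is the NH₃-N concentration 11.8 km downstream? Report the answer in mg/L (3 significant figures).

Travel time t = 11.8 km / 0.76 m/s = 1.18e+04/0.76 = 1.553e+04 s = 0.1797 d.
First-order decay: C = 10·exp(−0.40·0.1797) = 10·0.9306 = 9.306 mg/L.

9.31 mg/L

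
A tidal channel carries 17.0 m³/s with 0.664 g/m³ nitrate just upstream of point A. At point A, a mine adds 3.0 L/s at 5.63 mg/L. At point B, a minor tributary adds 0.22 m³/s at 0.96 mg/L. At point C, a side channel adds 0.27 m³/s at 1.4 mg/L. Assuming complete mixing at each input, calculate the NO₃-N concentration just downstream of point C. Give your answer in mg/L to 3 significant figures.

0.680 mg/L

3.0 L/s = 0.003 m³/s.
After input A: C = (17·0.664 + 0.003·5.63) / 17 = 0.6649 mg/L.
After input B: C = (17·0.6649 + 0.22·0.96) / 17.22 = 0.6686 mg/L.
After input C: C = (17.22·0.6686 + 0.27·1.4) / 17.49 = 0.6799 mg/L.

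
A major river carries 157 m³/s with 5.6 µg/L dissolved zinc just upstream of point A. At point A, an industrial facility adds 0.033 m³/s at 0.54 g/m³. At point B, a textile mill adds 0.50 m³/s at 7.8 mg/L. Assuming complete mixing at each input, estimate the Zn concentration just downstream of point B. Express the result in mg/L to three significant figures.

5.6 µg/L = 0.0056 mg/L.
After input A: C = (157·0.0056 + 0.033·0.54) / 157 = 0.005712 mg/L.
After input B: C = (157·0.005712 + 0.5·7.8) / 157.5 = 0.03045 mg/L.

0.0305 mg/L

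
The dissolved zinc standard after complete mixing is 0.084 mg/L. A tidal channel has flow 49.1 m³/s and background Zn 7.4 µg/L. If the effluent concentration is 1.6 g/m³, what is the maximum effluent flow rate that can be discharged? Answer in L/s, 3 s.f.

2480 L/s

7.4 µg/L = 0.0074 mg/L.
Mass balance at complete mixing: C_std·(Q_w + Q_r) = Q_w·C_e + Q_r·C_b.
Rearranging, Q_w = Q_r·(C_std − C_b)/(C_e − C_std) = 49.1·(0.084 − 0.0074) / (1.6 − 0.084) = 2.481 m³/s.
= 2481 L/s.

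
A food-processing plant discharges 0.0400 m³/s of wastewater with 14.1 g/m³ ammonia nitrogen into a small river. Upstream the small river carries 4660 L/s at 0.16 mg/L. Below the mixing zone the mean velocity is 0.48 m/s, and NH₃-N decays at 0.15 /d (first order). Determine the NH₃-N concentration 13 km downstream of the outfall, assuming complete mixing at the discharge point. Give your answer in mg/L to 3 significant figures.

4660 L/s = 4.66 m³/s.
After complete mixing, C₀ = (0.04·14.1 + 4.66·0.16) / 4.7 = 0.2786 mg/L.
Travel time t = 1.3e+04 m / 0.48 m/s = 2.708e+04 s = 0.3135 d.
C = 0.2786·exp(−0.15·0.3135) = 0.2786·0.9541 = 0.2658 mg/L.

0.266 mg/L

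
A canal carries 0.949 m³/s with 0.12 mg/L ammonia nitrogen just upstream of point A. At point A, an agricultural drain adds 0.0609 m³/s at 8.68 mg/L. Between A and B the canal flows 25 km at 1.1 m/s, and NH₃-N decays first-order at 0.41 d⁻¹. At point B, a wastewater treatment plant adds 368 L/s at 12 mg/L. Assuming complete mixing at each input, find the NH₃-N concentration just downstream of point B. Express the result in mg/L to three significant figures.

3.62 mg/L

After input A: C = (0.949·0.12 + 0.0609·8.68) / 1.01 = 0.6362 mg/L.
Over the 25 km reach to input B (t = 2.273e+04 s = 0.263 d), decay gives C = 0.6362·exp(−0.41·0.263) = 0.5712 mg/L.
368 L/s = 0.368 m³/s.
After input B: C = (1.01·0.5712 + 0.368·12) / 1.378 = 3.623 mg/L.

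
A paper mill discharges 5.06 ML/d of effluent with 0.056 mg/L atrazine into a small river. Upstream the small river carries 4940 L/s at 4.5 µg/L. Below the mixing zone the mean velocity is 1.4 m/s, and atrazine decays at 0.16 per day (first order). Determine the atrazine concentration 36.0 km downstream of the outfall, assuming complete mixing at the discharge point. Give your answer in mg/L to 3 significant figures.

0.00487 mg/L

5.06 ML/d = 0.05856 m³/s.
4940 L/s = 4.94 m³/s.
4.5 µg/L = 0.0045 mg/L.
After complete mixing, C₀ = (0.05856·0.056 + 4.94·0.0045) / 4.999 = 0.005103 mg/L.
Travel time t = 3.6e+04 m / 1.4 m/s = 2.571e+04 s = 0.2976 d.
C = 0.005103·exp(−0.16·0.2976) = 0.005103·0.9535 = 0.004866 mg/L.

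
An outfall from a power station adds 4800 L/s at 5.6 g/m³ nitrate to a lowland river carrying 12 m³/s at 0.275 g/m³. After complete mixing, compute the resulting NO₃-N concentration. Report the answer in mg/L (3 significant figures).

1.80 mg/L

4800 L/s = 4.8 m³/s.
By mass balance at complete mixing, C = (4.8·5.6 + 12·0.275) / (4.8 + 12) = 30.18/16.8 = 1.796 mg/L.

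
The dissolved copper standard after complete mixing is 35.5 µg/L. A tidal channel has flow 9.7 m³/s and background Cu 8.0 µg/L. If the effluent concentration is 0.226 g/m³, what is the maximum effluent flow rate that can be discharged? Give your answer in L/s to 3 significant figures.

8.0 µg/L = 0.008 mg/L.
35.5 µg/L = 0.0355 mg/L.
Mass balance at complete mixing: C_std·(Q_w + Q_r) = Q_w·C_e + Q_r·C_b.
Rearranging, Q_w = Q_r·(C_std − C_b)/(C_e − C_std) = 9.7·(0.0355 − 0.008) / (0.226 − 0.0355) = 1.4 m³/s.
= 1400 L/s.

1400 L/s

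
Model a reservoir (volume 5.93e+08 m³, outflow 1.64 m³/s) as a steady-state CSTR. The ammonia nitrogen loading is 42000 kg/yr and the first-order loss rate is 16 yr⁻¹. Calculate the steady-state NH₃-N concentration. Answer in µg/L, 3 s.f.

Outflow Q = 1.64 m³/s × 3.156e+07 s/yr = 5.175e+07 m³/yr.
Steady-state CSTR mass balance: W = Q·C + k·V·C, so C = W/(Q + kV).
Q + kV = 5.175e+07 + 16·5.93e+08 = 9.54e+09 m³/yr.
C = 42000/9.54e+09 = 4.403e-06 kg/m³ = 0.004403 mg/L = 4.403 µg/L.

4.40 µg/L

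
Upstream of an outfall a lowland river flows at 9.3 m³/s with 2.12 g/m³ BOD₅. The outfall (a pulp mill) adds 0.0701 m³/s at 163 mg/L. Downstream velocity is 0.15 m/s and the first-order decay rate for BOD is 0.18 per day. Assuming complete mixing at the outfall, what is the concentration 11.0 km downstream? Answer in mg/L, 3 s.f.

After complete mixing, C₀ = (0.0701·163 + 9.3·2.12) / 9.37 = 3.324 mg/L.
Travel time t = 1.1e+04 m / 0.15 m/s = 7.333e+04 s = 0.8488 d.
C = 3.324·exp(−0.18·0.8488) = 3.324·0.8583 = 2.853 mg/L.

2.85 mg/L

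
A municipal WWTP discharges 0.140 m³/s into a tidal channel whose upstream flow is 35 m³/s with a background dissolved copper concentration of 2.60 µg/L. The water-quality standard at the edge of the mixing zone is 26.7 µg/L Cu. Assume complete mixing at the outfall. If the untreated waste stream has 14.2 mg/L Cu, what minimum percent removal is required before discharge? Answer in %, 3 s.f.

2.60 µg/L = 0.0026 mg/L.
26.7 µg/L = 0.0267 mg/L.
Mass balance: 0.0267·35.14 = 0.14·Cₑ + 35·0.0026.
Cₑ = (0.9382 − 0.091) / 0.14 = 6.052 mg/L.
Required removal = 1 − 6.052/14.2 = 57.38 %.

57.4 %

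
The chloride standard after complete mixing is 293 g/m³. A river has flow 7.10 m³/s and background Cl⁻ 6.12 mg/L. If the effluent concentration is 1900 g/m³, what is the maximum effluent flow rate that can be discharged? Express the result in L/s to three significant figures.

1270 L/s

Mass balance at complete mixing: C_std·(Q_w + Q_r) = Q_w·C_e + Q_r·C_b.
Rearranging, Q_w = Q_r·(C_std − C_b)/(C_e − C_std) = 7.10·(293 − 6.12) / (1900 − 293) = 1.267 m³/s.
= 1267 L/s.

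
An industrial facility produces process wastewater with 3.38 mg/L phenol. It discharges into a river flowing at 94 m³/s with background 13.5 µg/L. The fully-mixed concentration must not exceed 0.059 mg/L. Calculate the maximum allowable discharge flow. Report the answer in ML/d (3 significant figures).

13.5 µg/L = 0.0135 mg/L.
Mass balance at complete mixing: C_std·(Q_w + Q_r) = Q_w·C_e + Q_r·C_b.
Rearranging, Q_w = Q_r·(C_std − C_b)/(C_e − C_std) = 94·(0.059 − 0.0135) / (3.38 − 0.059) = 1.288 m³/s.
= 111.3 ML/d.

111 ML/d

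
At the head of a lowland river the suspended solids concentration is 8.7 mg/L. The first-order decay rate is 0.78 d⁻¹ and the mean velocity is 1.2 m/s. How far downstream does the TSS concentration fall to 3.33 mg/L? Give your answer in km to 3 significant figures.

From C = C₀·e^(−kt), t = ln(C₀/C)/k = ln(8.7/3.33)/0.78 = 0.9604/0.78 = 1.231 d.
Distance = v·t = 1.2 m/s × 1.064e+05 s = 1.277e+05 m = 127.7 km.

128 km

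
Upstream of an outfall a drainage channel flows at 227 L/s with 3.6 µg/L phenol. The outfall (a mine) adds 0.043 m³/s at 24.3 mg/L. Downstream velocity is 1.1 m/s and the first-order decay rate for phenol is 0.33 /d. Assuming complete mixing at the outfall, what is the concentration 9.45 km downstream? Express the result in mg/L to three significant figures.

227 L/s = 0.227 m³/s.
3.6 µg/L = 0.0036 mg/L.
After complete mixing, C₀ = (0.043·24.3 + 0.227·0.0036) / 0.27 = 3.873 mg/L.
Travel time t = 9450 m / 1.1 m/s = 8591 s = 0.09943 d.
C = 3.873·exp(−0.33·0.09943) = 3.873·0.9677 = 3.748 mg/L.

3.75 mg/L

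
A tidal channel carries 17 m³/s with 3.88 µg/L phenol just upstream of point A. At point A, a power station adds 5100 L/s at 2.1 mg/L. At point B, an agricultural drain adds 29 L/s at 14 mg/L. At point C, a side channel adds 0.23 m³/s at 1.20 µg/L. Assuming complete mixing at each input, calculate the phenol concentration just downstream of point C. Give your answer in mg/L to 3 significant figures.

0.500 mg/L

3.88 µg/L = 0.00388 mg/L.
5100 L/s = 5.1 m³/s.
After input A: C = (17·0.00388 + 5.1·2.1) / 22.1 = 0.4876 mg/L.
29 L/s = 0.029 m³/s.
After input B: C = (22.1·0.4876 + 0.029·14) / 22.13 = 0.5053 mg/L.
1.20 µg/L = 0.0012 mg/L.
After input C: C = (22.13·0.5053 + 0.23·0.0012) / 22.36 = 0.5001 mg/L.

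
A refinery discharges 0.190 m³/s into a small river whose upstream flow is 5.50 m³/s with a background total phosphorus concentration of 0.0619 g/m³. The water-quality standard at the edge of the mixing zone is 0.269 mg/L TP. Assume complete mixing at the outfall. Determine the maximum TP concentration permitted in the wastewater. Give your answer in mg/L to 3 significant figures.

6.26 mg/L

Mass balance: 0.269·5.69 = 0.19·Cₑ + 5.5·0.0619.
Cₑ = (1.531 − 0.3404) / 0.19 = 6.264 mg/L.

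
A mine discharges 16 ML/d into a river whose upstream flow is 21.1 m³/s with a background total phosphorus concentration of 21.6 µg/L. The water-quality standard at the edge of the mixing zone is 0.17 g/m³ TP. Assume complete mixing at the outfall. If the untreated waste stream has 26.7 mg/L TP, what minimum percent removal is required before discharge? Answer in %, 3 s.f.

36.0 %

16 ML/d = 0.1852 m³/s.
21.6 µg/L = 0.0216 mg/L.
Mass balance: 0.17·21.29 = 0.1852·Cₑ + 21.1·0.0216.
Cₑ = (3.618 − 0.4558) / 0.1852 = 17.08 mg/L.
Required removal = 1 − 17.08/26.7 = 36.03 %.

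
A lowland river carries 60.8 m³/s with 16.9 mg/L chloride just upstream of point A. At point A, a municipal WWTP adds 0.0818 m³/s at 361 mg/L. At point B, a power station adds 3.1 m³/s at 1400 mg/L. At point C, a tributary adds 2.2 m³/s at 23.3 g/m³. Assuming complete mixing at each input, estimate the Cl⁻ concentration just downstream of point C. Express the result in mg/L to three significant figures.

After input A: C = (60.8·16.9 + 0.0818·361) / 60.88 = 17.36 mg/L.
After input B: C = (60.88·17.36 + 3.1·1400) / 63.98 = 84.35 mg/L.
After input C: C = (63.98·84.35 + 2.2·23.3) / 66.18 = 82.32 mg/L.

82.3 mg/L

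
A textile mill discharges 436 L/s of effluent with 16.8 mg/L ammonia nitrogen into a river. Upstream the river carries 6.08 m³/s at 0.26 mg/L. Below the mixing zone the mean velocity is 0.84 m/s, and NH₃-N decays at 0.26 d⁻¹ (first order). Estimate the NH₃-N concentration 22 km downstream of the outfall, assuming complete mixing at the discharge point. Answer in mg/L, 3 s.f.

1.26 mg/L

436 L/s = 0.436 m³/s.
After complete mixing, C₀ = (0.436·16.8 + 6.08·0.26) / 6.516 = 1.367 mg/L.
Travel time t = 2.2e+04 m / 0.84 m/s = 2.619e+04 s = 0.3031 d.
C = 1.367·exp(−0.26·0.3031) = 1.367·0.9242 = 1.263 mg/L.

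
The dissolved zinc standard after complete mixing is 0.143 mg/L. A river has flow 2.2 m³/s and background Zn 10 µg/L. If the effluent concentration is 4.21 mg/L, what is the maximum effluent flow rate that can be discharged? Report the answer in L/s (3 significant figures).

10 µg/L = 0.01 mg/L.
Mass balance at complete mixing: C_std·(Q_w + Q_r) = Q_w·C_e + Q_r·C_b.
Rearranging, Q_w = Q_r·(C_std − C_b)/(C_e − C_std) = 2.2·(0.143 − 0.01) / (4.21 − 0.143) = 0.07194 m³/s.
= 71.94 L/s.

71.9 L/s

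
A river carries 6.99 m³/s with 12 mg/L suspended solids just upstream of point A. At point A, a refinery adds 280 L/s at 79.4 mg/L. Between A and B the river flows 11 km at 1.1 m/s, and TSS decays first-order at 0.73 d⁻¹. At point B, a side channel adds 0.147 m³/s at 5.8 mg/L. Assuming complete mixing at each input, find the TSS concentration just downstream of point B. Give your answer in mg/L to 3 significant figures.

13.3 mg/L

280 L/s = 0.28 m³/s.
After input A: C = (6.99·12 + 0.28·79.4) / 7.27 = 14.6 mg/L.
Over the 11 km reach to input B (t = 1e+04 s = 0.1157 d), decay gives C = 14.6·exp(−0.73·0.1157) = 13.41 mg/L.
After input B: C = (7.27·13.41 + 0.147·5.8) / 7.417 = 13.26 mg/L.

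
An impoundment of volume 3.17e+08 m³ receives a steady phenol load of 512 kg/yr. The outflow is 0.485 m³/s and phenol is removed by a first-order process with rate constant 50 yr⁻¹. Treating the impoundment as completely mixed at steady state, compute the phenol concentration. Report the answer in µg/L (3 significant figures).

0.0323 µg/L

Outflow Q = 0.485 m³/s × 3.156e+07 s/yr = 1.531e+07 m³/yr.
Steady-state CSTR mass balance: W = Q·C + k·V·C, so C = W/(Q + kV).
Q + kV = 1.531e+07 + 50·3.17e+08 = 1.587e+10 m³/yr.
C = 512/1.587e+10 = 3.227e-08 kg/m³ = 3.227e-05 mg/L = 0.03227 µg/L.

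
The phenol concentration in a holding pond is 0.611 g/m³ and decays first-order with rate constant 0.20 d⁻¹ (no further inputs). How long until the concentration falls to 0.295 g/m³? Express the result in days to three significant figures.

t = ln(C₀/C)/k = ln(0.611/0.295)/0.20 = 0.7281/0.20 = 3.641 d.

3.64 d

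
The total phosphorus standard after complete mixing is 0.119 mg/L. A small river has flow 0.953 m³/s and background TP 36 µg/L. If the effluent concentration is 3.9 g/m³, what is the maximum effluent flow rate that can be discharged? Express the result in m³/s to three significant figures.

36 µg/L = 0.036 mg/L.
Mass balance at complete mixing: C_std·(Q_w + Q_r) = Q_w·C_e + Q_r·C_b.
Rearranging, Q_w = Q_r·(C_std − C_b)/(C_e − C_std) = 0.953·(0.119 − 0.036) / (3.9 − 0.119) = 0.02092 m³/s.

0.0209 m³/s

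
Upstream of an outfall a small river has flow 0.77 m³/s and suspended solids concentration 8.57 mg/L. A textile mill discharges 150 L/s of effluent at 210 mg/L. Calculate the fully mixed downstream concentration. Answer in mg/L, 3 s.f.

150 L/s = 0.15 m³/s.
By mass balance at complete mixing, C = (0.15·210 + 0.77·8.57) / (0.15 + 0.77) = 38.1/0.92 = 41.41 mg/L.

41.4 mg/L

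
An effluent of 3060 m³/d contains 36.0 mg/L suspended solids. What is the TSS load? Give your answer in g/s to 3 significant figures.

1.27 g/s

3060 m³/d = 0.03542 m³/s.
Mass flux = Q·C = 0.03542 m³/s × 36 g/m³ = 1.275 g/s.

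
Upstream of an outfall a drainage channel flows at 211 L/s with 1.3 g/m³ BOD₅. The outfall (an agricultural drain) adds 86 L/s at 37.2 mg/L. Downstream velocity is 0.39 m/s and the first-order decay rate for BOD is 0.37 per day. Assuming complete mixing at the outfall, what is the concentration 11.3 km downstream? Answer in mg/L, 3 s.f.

86 L/s = 0.086 m³/s.
211 L/s = 0.211 m³/s.
After complete mixing, C₀ = (0.086·37.2 + 0.211·1.3) / 0.297 = 11.7 mg/L.
Travel time t = 1.13e+04 m / 0.39 m/s = 2.897e+04 s = 0.3354 d.
C = 11.7·exp(−0.37·0.3354) = 11.7·0.8833 = 10.33 mg/L.

10.3 mg/L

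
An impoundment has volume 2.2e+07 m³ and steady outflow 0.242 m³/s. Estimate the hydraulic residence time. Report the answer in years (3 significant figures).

Q = 0.242 m³/s × 3.156e+07 s/yr = 7.637e+06 m³/yr.
Hydraulic residence time τ = V/Q = 2.2e+07/7.637e+06 = 2.881 yr.

2.88 yr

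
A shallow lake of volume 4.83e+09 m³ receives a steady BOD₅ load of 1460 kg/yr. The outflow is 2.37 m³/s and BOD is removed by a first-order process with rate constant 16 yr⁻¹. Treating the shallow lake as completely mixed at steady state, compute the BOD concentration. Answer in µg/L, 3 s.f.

Outflow Q = 2.37 m³/s × 3.156e+07 s/yr = 7.479e+07 m³/yr.
Steady-state CSTR mass balance: W = Q·C + k·V·C, so C = W/(Q + kV).
Q + kV = 7.479e+07 + 16·4.83e+09 = 7.735e+10 m³/yr.
C = 1460/7.735e+10 = 1.887e-08 kg/m³ = 1.887e-05 mg/L = 0.01887 µg/L.

0.0189 µg/L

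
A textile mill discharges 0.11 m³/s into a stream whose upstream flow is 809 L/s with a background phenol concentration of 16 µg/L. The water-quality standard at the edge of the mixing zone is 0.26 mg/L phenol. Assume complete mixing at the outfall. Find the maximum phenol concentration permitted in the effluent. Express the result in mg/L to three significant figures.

809 L/s = 0.809 m³/s.
16 µg/L = 0.016 mg/L.
Mass balance: 0.26·0.919 = 0.11·Cₑ + 0.809·0.016.
Cₑ = (0.2389 − 0.01294) / 0.11 = 2.055 mg/L.

2.05 mg/L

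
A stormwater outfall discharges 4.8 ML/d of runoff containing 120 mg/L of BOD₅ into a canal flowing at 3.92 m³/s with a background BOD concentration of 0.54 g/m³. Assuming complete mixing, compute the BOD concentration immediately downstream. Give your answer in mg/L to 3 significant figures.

4.8 ML/d = 0.05556 m³/s.
By mass balance at complete mixing, C = (0.05556·120 + 3.92·0.54) / (0.05556 + 3.92) = 8.783/3.976 = 2.209 mg/L.

2.21 mg/L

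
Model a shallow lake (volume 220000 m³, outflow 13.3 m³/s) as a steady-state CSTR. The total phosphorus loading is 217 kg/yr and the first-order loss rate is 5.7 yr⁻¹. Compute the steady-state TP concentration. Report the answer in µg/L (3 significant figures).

0.515 µg/L

Outflow Q = 13.3 m³/s × 3.156e+07 s/yr = 4.197e+08 m³/yr.
Steady-state CSTR mass balance: W = Q·C + k·V·C, so C = W/(Q + kV).
Q + kV = 4.197e+08 + 5.7·220000 = 4.21e+08 m³/yr.
C = 217/4.21e+08 = 5.155e-07 kg/m³ = 0.0005155 mg/L = 0.5155 µg/L.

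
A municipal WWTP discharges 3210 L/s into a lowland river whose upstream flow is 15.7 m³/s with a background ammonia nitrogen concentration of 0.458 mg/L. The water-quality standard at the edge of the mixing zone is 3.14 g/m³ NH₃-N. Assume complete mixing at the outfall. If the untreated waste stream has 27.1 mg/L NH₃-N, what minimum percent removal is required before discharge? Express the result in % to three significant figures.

40.0 %

3210 L/s = 3.21 m³/s.
Mass balance: 3.14·18.91 = 3.21·Cₑ + 15.7·0.458.
Cₑ = (59.38 − 7.191) / 3.21 = 16.26 mg/L.
Required removal = 1 − 16.26/27.1 = 40.01 %.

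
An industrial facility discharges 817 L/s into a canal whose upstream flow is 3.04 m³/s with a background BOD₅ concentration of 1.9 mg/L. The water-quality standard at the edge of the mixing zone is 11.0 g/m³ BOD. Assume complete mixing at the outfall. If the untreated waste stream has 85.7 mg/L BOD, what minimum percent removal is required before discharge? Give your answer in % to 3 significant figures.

47.7 %

817 L/s = 0.817 m³/s.
Mass balance: 11·3.857 = 0.817·Cₑ + 3.04·1.9.
Cₑ = (42.43 − 5.776) / 0.817 = 44.86 mg/L.
Required removal = 1 − 44.86/85.7 = 47.65 %.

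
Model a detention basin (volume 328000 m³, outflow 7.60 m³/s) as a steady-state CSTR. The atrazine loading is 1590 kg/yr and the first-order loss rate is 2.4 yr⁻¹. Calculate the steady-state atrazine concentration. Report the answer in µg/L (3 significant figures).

Outflow Q = 7.60 m³/s × 3.156e+07 s/yr = 2.398e+08 m³/yr.
Steady-state CSTR mass balance: W = Q·C + k·V·C, so C = W/(Q + kV).
Q + kV = 2.398e+08 + 2.4·328000 = 2.406e+08 m³/yr.
C = 1590/2.406e+08 = 6.608e-06 kg/m³ = 0.006608 mg/L = 6.608 µg/L.

6.61 µg/L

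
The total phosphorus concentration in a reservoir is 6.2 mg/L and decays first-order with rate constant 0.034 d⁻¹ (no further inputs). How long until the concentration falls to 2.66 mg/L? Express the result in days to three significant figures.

24.9 d

t = ln(C₀/C)/k = ln(6.2/2.66)/0.034 = 0.8462/0.034 = 24.89 d.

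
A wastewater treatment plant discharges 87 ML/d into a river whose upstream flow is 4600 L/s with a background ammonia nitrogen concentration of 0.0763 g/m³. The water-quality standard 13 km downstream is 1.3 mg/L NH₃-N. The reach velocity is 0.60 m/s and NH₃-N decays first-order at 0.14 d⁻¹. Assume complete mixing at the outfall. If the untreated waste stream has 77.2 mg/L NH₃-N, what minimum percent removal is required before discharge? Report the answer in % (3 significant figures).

87 ML/d = 1.007 m³/s.
4600 L/s = 4.6 m³/s.
Travel time to the compliance point: t = 1.3e+04/0.60 = 2.167e+04 s = 0.2508 d; decay factor exp(−0.14·0.2508) = 0.9655.
So the concentration just after mixing may be at most 1.3/0.9655 = 1.346 mg/L.
Mass balance: 1.346·5.607 = 1.007·Cₑ + 4.6·0.0763.
Cₑ = (7.549 − 0.351) / 1.007 = 7.149 mg/L.
Required removal = 1 − 7.149/77.2 = 90.74 %.

90.7 %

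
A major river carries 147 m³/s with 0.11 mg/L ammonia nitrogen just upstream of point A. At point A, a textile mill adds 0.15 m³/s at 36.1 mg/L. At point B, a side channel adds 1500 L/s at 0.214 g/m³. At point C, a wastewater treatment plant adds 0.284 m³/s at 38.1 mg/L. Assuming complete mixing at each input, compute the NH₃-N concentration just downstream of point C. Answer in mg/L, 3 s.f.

After input A: C = (147·0.11 + 0.15·36.1) / 147.2 = 0.1467 mg/L.
1500 L/s = 1.5 m³/s.
After input B: C = (147.2·0.1467 + 1.5·0.214) / 148.7 = 0.1474 mg/L.
After input C: C = (148.7·0.1474 + 0.284·38.1) / 148.9 = 0.2197 mg/L.

0.220 mg/L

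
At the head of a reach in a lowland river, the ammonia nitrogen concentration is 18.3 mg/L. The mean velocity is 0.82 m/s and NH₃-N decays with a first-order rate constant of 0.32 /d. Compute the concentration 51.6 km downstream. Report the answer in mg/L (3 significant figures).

Travel time t = 51.6 km / 0.82 m/s = 5.16e+04/0.82 = 6.293e+04 s = 0.7283 d.
First-order decay: C = 18.3·exp(−0.32·0.7283) = 18.3·0.7921 = 14.5 mg/L.

14.5 mg/L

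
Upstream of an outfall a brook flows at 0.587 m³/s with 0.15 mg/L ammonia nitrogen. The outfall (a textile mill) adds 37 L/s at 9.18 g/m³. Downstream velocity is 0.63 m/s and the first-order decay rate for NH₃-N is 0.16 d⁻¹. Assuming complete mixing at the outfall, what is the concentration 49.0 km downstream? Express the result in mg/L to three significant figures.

37 L/s = 0.037 m³/s.
After complete mixing, C₀ = (0.037·9.18 + 0.587·0.15) / 0.624 = 0.6854 mg/L.
Travel time t = 4.9e+04 m / 0.63 m/s = 7.778e+04 s = 0.9002 d.
C = 0.6854·exp(−0.16·0.9002) = 0.6854·0.8659 = 0.5935 mg/L.

0.593 mg/L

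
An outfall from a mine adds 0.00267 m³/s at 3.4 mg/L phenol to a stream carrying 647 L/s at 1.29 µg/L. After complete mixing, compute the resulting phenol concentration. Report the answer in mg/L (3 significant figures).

647 L/s = 0.647 m³/s.
1.29 µg/L = 0.00129 mg/L.
Conservation of mass across the mixing zone: C = (0.00267·3.4 + 0.647·0.00129) / (0.00267 + 0.647) = 0.009913/0.6497 = 0.01526 mg/L.

0.0153 mg/L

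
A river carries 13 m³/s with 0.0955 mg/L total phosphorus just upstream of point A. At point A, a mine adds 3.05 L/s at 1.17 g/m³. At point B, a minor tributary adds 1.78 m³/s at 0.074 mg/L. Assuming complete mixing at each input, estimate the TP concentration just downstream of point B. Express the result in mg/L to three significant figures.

3.05 L/s = 0.00305 m³/s.
After input A: C = (13·0.0955 + 0.00305·1.17) / 13 = 0.09575 mg/L.
After input B: C = (13·0.09575 + 1.78·0.074) / 14.78 = 0.09313 mg/L.

0.0931 mg/L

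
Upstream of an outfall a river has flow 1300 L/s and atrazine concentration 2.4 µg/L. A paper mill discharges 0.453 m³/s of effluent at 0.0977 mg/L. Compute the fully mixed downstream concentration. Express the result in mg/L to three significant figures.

1300 L/s = 1.3 m³/s.
2.4 µg/L = 0.0024 mg/L.
By mass balance at complete mixing, C = (0.453·0.0977 + 1.3·0.0024) / (0.453 + 1.3) = 0.04738/1.753 = 0.02703 mg/L.

0.0270 mg/L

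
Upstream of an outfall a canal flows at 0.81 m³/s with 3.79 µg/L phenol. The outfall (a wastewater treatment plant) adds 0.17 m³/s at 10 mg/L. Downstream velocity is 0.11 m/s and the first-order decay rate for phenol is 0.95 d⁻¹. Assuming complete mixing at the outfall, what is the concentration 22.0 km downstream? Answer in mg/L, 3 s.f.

0.193 mg/L

3.79 µg/L = 0.00379 mg/L.
After complete mixing, C₀ = (0.17·10 + 0.81·0.00379) / 0.98 = 1.738 mg/L.
Travel time t = 2.2e+04 m / 0.11 m/s = 2e+05 s = 2.315 d.
C = 1.738·exp(−0.95·2.315) = 1.738·0.1109 = 0.1927 mg/L.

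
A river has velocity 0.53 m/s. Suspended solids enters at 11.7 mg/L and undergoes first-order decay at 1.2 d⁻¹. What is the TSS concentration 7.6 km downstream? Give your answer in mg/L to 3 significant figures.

Travel time t = 7.6 km / 0.53 m/s = 7600/0.53 = 1.434e+04 s = 0.166 d.
First-order decay: C = 11.7·exp(−1.2·0.166) = 11.7·0.8194 = 9.587 mg/L.

9.59 mg/L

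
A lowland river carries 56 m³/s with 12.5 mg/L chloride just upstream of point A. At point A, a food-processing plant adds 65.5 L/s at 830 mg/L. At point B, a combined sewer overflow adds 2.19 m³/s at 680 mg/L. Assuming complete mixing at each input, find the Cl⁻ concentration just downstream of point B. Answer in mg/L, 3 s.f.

38.5 mg/L

65.5 L/s = 0.0655 m³/s.
After input A: C = (56·12.5 + 0.0655·830) / 56.07 = 13.46 mg/L.
After input B: C = (56.07·13.46 + 2.19·680) / 58.26 = 38.51 mg/L.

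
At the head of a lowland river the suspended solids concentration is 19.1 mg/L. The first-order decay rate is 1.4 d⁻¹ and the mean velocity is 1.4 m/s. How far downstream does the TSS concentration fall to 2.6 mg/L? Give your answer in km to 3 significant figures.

172 km

From C = C₀·e^(−kt), t = ln(C₀/C)/k = ln(19.1/2.6)/1.4 = 1.994/1.4 = 1.424 d.
Distance = v·t = 1.4 m/s × 1.231e+05 s = 1.723e+05 m = 172.3 km.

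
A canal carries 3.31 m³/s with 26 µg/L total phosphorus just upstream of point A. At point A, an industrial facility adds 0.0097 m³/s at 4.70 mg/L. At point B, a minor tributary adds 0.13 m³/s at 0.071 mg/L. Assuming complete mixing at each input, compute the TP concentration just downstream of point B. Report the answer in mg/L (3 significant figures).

0.0408 mg/L

26 µg/L = 0.026 mg/L.
After input A: C = (3.31·0.026 + 0.0097·4.7) / 3.32 = 0.03966 mg/L.
After input B: C = (3.32·0.03966 + 0.13·0.071) / 3.45 = 0.04084 mg/L.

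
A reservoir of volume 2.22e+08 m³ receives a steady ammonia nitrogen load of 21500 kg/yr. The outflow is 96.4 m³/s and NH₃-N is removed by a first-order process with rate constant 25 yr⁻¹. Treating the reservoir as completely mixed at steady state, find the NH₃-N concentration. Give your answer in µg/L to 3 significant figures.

2.50 µg/L

Outflow Q = 96.4 m³/s × 3.156e+07 s/yr = 3.042e+09 m³/yr.
Steady-state CSTR mass balance: W = Q·C + k·V·C, so C = W/(Q + kV).
Q + kV = 3.042e+09 + 25·2.22e+08 = 8.592e+09 m³/yr.
C = 21500/8.592e+09 = 2.502e-06 kg/m³ = 0.002502 mg/L = 2.502 µg/L.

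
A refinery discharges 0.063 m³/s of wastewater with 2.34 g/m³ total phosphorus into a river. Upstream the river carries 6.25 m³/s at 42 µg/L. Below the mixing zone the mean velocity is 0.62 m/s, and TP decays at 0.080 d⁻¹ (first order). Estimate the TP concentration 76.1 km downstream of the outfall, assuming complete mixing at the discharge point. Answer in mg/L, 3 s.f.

42 µg/L = 0.042 mg/L.
After complete mixing, C₀ = (0.063·2.34 + 6.25·0.042) / 6.313 = 0.06493 mg/L.
Travel time t = 7.61e+04 m / 0.62 m/s = 1.227e+05 s = 1.421 d.
C = 0.06493·exp(−0.080·1.421) = 0.06493·0.8926 = 0.05796 mg/L.

0.0580 mg/L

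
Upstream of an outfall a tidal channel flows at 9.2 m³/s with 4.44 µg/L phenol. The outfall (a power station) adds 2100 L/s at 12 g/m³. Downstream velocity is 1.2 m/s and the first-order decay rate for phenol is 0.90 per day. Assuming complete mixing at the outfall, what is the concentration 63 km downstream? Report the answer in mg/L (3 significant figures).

1.29 mg/L

2100 L/s = 2.1 m³/s.
4.44 µg/L = 0.00444 mg/L.
After complete mixing, C₀ = (2.1·12 + 9.2·0.00444) / 11.3 = 2.234 mg/L.
Travel time t = 6.3e+04 m / 1.2 m/s = 5.25e+04 s = 0.6076 d.
C = 2.234·exp(−0.90·0.6076) = 2.234·0.5788 = 1.293 mg/L.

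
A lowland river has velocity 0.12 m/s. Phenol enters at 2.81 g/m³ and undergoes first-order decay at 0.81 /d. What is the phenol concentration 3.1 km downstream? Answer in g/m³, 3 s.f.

Travel time t = 3.1 km / 0.12 m/s = 3100/0.12 = 2.583e+04 s = 0.299 d.
First-order decay: C = 2.81·exp(−0.81·0.299) = 2.81·0.7849 = 2.206 g/m³.

2.21 g/m³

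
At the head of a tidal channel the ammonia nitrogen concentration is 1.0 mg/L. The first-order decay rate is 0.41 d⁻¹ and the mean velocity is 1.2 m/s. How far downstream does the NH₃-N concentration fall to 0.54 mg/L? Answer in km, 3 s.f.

From C = C₀·e^(−kt), t = ln(C₀/C)/k = ln(1.0/0.54)/0.41 = 0.6162/0.41 = 1.503 d.
Distance = v·t = 1.2 m/s × 1.298e+05 s = 1.558e+05 m = 155.8 km.

156 km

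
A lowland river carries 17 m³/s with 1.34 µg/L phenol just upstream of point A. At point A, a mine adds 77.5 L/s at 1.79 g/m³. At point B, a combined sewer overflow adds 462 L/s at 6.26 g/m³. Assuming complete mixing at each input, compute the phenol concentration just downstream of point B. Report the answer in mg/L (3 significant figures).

0.174 mg/L

1.34 µg/L = 0.00134 mg/L.
77.5 L/s = 0.0775 m³/s.
After input A: C = (17·0.00134 + 0.0775·1.79) / 17.08 = 0.009457 mg/L.
462 L/s = 0.462 m³/s.
After input B: C = (17.08·0.009457 + 0.462·6.26) / 17.54 = 0.1741 mg/L.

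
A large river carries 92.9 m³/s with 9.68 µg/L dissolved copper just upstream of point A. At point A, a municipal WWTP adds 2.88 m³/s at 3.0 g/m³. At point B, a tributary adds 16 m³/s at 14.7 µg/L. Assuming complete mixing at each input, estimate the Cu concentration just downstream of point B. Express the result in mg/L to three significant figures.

9.68 µg/L = 0.00968 mg/L.
After input A: C = (92.9·0.00968 + 2.88·3) / 95.78 = 0.0996 mg/L.
14.7 µg/L = 0.0147 mg/L.
After input B: C = (95.78·0.0996 + 16·0.0147) / 111.8 = 0.08744 mg/L.

0.0874 mg/L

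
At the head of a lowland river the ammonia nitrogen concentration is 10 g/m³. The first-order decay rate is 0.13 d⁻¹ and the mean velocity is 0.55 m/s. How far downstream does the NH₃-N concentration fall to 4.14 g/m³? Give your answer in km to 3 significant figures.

From C = C₀·e^(−kt), t = ln(C₀/C)/k = ln(10/4.14)/0.13 = 0.8819/0.13 = 6.784 d.
Distance = v·t = 0.55 m/s × 5.861e+05 s = 3.224e+05 m = 322.4 km.

322 km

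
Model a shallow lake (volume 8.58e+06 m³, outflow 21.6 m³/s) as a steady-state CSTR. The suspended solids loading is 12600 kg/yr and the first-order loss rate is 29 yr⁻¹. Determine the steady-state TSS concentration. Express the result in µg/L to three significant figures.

Outflow Q = 21.6 m³/s × 3.156e+07 s/yr = 6.816e+08 m³/yr.
Steady-state CSTR mass balance: W = Q·C + k·V·C, so C = W/(Q + kV).
Q + kV = 6.816e+08 + 29·8.58e+06 = 9.305e+08 m³/yr.
C = 12600/9.305e+08 = 1.354e-05 kg/m³ = 0.01354 mg/L = 13.54 µg/L.

13.5 µg/L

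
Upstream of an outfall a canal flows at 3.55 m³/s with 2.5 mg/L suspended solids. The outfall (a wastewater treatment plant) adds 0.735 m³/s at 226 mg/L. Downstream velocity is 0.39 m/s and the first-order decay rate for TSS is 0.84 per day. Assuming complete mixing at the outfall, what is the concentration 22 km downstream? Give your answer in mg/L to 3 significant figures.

23.6 mg/L

After complete mixing, C₀ = (0.735·226 + 3.55·2.5) / 4.285 = 40.84 mg/L.
Travel time t = 2.2e+04 m / 0.39 m/s = 5.641e+04 s = 0.6529 d.
C = 40.84·exp(−0.84·0.6529) = 40.84·0.5779 = 23.6 mg/L.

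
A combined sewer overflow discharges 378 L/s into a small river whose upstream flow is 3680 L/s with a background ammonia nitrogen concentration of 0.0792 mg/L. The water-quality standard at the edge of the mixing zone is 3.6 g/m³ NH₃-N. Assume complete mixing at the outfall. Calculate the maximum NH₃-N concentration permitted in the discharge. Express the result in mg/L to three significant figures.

378 L/s = 0.378 m³/s.
3680 L/s = 3.68 m³/s.
Mass balance: 3.6·4.058 = 0.378·Cₑ + 3.68·0.0792.
Cₑ = (14.61 − 0.2915) / 0.378 = 37.88 mg/L.

37.9 mg/L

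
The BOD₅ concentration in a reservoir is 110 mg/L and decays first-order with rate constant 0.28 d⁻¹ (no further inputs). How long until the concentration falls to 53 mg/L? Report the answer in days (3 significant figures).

2.61 d

t = ln(C₀/C)/k = ln(110/53)/0.28 = 0.7302/0.28 = 2.608 d.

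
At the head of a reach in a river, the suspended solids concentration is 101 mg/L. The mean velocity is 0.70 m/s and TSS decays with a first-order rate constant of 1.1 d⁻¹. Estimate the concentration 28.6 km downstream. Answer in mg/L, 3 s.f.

60.0 mg/L

Travel time t = 28.6 km / 0.70 m/s = 2.86e+04/0.70 = 4.086e+04 s = 0.4729 d.
First-order decay: C = 101·exp(−1.1·0.4729) = 101·0.5944 = 60.04 mg/L.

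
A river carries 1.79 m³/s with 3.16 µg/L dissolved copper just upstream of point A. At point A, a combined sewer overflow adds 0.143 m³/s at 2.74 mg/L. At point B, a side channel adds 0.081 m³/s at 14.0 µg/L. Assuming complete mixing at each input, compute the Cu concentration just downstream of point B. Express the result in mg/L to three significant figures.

3.16 µg/L = 0.00316 mg/L.
After input A: C = (1.79·0.00316 + 0.143·2.74) / 1.933 = 0.2056 mg/L.
14.0 µg/L = 0.014 mg/L.
After input B: C = (1.933·0.2056 + 0.081·0.014) / 2.014 = 0.1979 mg/L.

0.198 mg/L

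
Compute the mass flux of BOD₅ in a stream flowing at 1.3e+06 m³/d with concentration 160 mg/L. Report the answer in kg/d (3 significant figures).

208000 kg/d

1.3e+06 m³/d = 15.05 m³/s.
Mass flux = Q·C = 15.05 m³/s × 160 g/m³ = 2407 g/s.
= 2407 g/s × 86.4 = 2.08e+05 kg/d.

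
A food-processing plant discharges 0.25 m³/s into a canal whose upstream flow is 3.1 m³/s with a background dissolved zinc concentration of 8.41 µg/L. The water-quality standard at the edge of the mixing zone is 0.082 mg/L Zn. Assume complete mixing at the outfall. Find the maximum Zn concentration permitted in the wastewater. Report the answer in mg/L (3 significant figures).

8.41 µg/L = 0.00841 mg/L.
Mass balance: 0.082·3.35 = 0.25·Cₑ + 3.1·0.00841.
Cₑ = (0.2747 − 0.02607) / 0.25 = 0.9945 mg/L.

0.995 mg/L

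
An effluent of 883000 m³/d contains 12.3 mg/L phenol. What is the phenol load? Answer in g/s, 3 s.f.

883000 m³/d = 10.22 m³/s.
Mass flux = Q·C = 10.22 m³/s × 12.3 g/m³ = 125.7 g/s.

126 g/s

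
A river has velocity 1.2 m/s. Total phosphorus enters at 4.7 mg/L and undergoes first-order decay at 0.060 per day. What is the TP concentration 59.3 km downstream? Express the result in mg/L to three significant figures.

4.54 mg/L

Travel time t = 59.3 km / 1.2 m/s = 5.93e+04/1.2 = 4.942e+04 s = 0.572 d.
First-order decay: C = 4.7·exp(−0.060·0.572) = 4.7·0.9663 = 4.541 mg/L.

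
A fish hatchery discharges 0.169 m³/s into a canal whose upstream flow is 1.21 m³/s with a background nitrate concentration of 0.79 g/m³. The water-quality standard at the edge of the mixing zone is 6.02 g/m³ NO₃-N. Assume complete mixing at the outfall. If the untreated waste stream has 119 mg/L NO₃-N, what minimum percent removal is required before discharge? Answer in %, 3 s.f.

Mass balance: 6.02·1.379 = 0.169·Cₑ + 1.21·0.79.
Cₑ = (8.302 − 0.9559) / 0.169 = 43.47 mg/L.
Required removal = 1 − 43.47/119 = 63.47 %.

63.5 %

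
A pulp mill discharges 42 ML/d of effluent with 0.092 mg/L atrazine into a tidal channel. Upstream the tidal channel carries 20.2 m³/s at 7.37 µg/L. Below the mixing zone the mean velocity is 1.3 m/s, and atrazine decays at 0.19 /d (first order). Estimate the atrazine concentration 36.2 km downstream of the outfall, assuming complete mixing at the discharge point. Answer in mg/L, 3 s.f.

0.00880 mg/L

42 ML/d = 0.4861 m³/s.
7.37 µg/L = 0.00737 mg/L.
After complete mixing, C₀ = (0.4861·0.092 + 20.2·0.00737) / 20.69 = 0.009359 mg/L.
Travel time t = 3.62e+04 m / 1.3 m/s = 2.785e+04 s = 0.3223 d.
C = 0.009359·exp(−0.19·0.3223) = 0.009359·0.9406 = 0.008803 mg/L.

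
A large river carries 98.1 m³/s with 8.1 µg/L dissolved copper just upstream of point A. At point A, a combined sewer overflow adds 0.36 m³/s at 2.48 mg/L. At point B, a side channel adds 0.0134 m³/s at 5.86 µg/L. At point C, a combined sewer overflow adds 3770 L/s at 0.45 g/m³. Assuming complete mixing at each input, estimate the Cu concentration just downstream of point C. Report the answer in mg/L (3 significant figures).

0.0331 mg/L

8.1 µg/L = 0.0081 mg/L.
After input A: C = (98.1·0.0081 + 0.36·2.48) / 98.46 = 0.01714 mg/L.
5.86 µg/L = 0.00586 mg/L.
After input B: C = (98.46·0.01714 + 0.0134·0.00586) / 98.47 = 0.01714 mg/L.
3770 L/s = 3.77 m³/s.
After input C: C = (98.47·0.01714 + 3.77·0.45) / 102.2 = 0.0331 mg/L.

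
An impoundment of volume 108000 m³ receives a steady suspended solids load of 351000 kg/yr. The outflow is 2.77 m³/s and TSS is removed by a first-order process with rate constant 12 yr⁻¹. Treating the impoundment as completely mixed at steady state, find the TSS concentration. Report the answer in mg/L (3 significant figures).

Outflow Q = 2.77 m³/s × 3.156e+07 s/yr = 8.741e+07 m³/yr.
Steady-state CSTR mass balance: W = Q·C + k·V·C, so C = W/(Q + kV).
Q + kV = 8.741e+07 + 12·108000 = 8.871e+07 m³/yr.
C = 351000/8.871e+07 = 0.003957 kg/m³ = 3.957 mg/L.

3.96 mg/L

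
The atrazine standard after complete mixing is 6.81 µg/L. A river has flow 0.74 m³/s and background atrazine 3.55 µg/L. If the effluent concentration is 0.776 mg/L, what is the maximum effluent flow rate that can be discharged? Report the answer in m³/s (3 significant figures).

0.00314 m³/s

3.55 µg/L = 0.00355 mg/L.
6.81 µg/L = 0.00681 mg/L.
Mass balance at complete mixing: C_std·(Q_w + Q_r) = Q_w·C_e + Q_r·C_b.
Rearranging, Q_w = Q_r·(C_std − C_b)/(C_e − C_std) = 0.74·(0.00681 − 0.00355) / (0.776 − 0.00681) = 0.003136 m³/s.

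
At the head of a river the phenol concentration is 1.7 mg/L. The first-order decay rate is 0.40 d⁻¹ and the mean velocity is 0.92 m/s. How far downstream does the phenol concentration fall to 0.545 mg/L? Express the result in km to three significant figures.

226 km

From C = C₀·e^(−kt), t = ln(C₀/C)/k = ln(1.7/0.545)/0.40 = 1.138/0.40 = 2.844 d.
Distance = v·t = 0.92 m/s × 2.457e+05 s = 2.261e+05 m = 226.1 km.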